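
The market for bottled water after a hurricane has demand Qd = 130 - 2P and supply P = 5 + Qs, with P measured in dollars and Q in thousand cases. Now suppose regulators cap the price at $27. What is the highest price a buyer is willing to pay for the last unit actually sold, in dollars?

54

Rearranging supply gives Qs = P - 5. Equilibrium: 130 - 2P = P - 5, so 135 = 3P and P* = 45, Q* = 40.
The ceiling of 27 is below the equilibrium price 45, so it binds.
At P = 27: Qd = 130 - 2·27 = 76 and Qs = 27 - 5 = 22.
Only 22 units reach the market. On the demand curve, the marginal buyer's willingness to pay at Q = 22 is (130 - 22)/2 = 54.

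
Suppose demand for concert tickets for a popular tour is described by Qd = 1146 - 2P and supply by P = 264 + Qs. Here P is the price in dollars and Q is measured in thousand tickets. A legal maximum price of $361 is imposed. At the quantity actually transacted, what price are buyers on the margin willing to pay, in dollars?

524.5

Rearranging supply gives Qs = P - 264. Without the control the market clears where 1146 - 2P = P - 264, i.e. P* = 470 and Q* = 206.
Because the ceiling (361) lies below the market-clearing price, it is binding.
At P = 361: Qd = 1146 - 2·361 = 424 and Qs = 361 - 264 = 97.
Only 97 units reach the market. On the demand curve, the marginal buyer's willingness to pay at Q = 97 is (1146 - 97)/2 = 524.5.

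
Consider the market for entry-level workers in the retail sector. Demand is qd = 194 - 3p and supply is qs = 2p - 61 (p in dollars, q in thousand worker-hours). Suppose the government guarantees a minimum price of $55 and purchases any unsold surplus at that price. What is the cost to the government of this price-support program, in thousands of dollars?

1100

Setting quantity demanded equal to quantity supplied, 194 - 3p = 2p - 61, gives p* = 51 and q* = 41.
Since 55 > 51, the floor is binding.
At p = 55: qd = 194 - 3·55 = 29 and qs = 2·55 - 61 = 49.
Surplus = qs - qd = 20.
Government expenditure = surplus × support price = 20 × 55 = 1100.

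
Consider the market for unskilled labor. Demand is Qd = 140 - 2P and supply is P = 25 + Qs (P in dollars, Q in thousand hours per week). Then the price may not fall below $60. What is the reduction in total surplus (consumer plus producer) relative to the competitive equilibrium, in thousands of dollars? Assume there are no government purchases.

75

Rearranging supply gives Qs = P - 25. Setting quantity demanded equal to quantity supplied, 140 - 2P = P - 25, gives P* = 55 and Q* = 30.
The floor of 60 is above the equilibrium price 55, so it binds.
At P = 60: Qd = 140 - 2·60 = 20 and Qs = 60 - 25 = 35.
Quantity traded falls to 20. At Q = 20 the demand price is (140 - 20)/2 = 60 and the supply price is 25 + 20 = 45.
Deadweight loss = ½ · (60 - 45) · (30 - 20) = ½ · 15 · 10 = 75.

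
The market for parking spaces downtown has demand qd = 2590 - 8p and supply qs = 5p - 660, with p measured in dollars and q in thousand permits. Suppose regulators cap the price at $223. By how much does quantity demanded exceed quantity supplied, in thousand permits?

Without the control the market clears where 2590 - 8p = 5p - 660, i.e. p* = 250 and q* = 590.
Since 223 < 250, the ceiling is binding.
At p = 223: qd = 2590 - 8·223 = 806 and qs = 5·223 - 660 = 455.
Shortage = qd - qs = 806 - 455 = 351.

351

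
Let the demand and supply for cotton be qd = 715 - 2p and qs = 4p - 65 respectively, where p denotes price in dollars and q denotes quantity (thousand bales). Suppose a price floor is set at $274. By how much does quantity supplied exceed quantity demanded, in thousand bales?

Without the control the market clears where 715 - 2p = 4p - 65, i.e. p* = 130 and q* = 455.
Because the floor (274) lies above the market-clearing price, it is binding.
At p = 274: qd = 715 - 2·274 = 167 and qs = 4·274 - 65 = 1031.
Surplus = qs - qd = 1031 - 167 = 864.

864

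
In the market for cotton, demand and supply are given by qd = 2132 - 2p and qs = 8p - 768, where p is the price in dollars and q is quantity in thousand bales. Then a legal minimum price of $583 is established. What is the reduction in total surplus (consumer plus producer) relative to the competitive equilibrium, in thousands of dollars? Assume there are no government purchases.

Equilibrium: 2132 - 2p = 8p - 768, so 2900 = 10p and p* = 290, q* = 1552.
The floor of 583 is above the equilibrium price 290, so it binds.
At p = 583: qd = 2132 - 2·583 = 966 and qs = 8·583 - 768 = 3896.
Quantity traded falls to 966. At q = 966 the demand price is (2132 - 966)/2 = 583 and the supply price is (768 + 966)/8 = 216.75.
Deadweight loss = ½ · (583 - 216.75) · (1552 - 966) = ½ · 366.25 · 586 = 107311.25.

107311.25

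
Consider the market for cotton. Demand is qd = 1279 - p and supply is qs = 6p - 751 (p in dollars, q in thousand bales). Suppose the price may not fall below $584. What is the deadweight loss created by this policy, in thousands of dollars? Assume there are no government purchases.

Setting quantity demanded equal to quantity supplied, 1279 - p = 6p - 751, gives p* = 290 and q* = 989.
Since 584 > 290, the floor is binding.
At p = 584: qd = 1279 - 584 = 695 and qs = 6·584 - 751 = 2753.
Quantity traded falls to 695. At q = 695 the demand price is 1279 - 695 = 584 and the supply price is (751 + 695)/6 = 241.
Deadweight loss = ½ · (584 - 241) · (989 - 695) = ½ · 343 · 294 = 50421.

50421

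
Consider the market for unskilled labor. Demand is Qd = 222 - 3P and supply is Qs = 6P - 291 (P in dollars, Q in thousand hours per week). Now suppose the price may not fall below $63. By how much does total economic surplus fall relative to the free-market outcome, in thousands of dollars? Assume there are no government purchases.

81

Without the control the market clears where 222 - 3P = 6P - 291, i.e. P* = 57 and Q* = 51.
The floor of 63 is above the equilibrium price 57, so it binds.
At P = 63: Qd = 222 - 3·63 = 33 and Qs = 6·63 - 291 = 87.
Quantity traded falls to 33. At Q = 33 the demand price is (222 - 33)/3 = 63 and the supply price is (291 + 33)/6 = 54.
Deadweight loss = ½ · (63 - 54) · (51 - 33) = ½ · 9 · 18 = 81.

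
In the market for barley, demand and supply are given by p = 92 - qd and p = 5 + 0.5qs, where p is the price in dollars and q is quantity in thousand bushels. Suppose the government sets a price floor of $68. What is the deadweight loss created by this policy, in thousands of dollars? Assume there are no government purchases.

867

Rearranging demand gives qd = 92 - p; rearranging supply gives qs = 2p - 10. Setting quantity demanded equal to quantity supplied, 92 - p = 2p - 10, gives p* = 34 and q* = 58.
Because the floor (68) lies above the market-clearing price, it is binding.
At p = 68: qd = 92 - 68 = 24 and qs = 2·68 - 10 = 126.
Quantity traded falls to 24. At q = 24 the demand price is 92 - 24 = 68 and the supply price is (10 + 24)/2 = 17.
Deadweight loss = ½ · (68 - 17) · (58 - 24) = ½ · 51 · 34 = 867.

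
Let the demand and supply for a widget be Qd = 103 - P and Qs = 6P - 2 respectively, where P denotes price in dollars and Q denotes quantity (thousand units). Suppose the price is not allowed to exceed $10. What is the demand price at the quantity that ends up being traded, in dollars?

45

Equilibrium: 103 - P = 6P - 2, so 105 = 7P and P* = 15, Q* = 88.
Because the ceiling (10) lies below the market-clearing price, it is binding.
At P = 10: Qd = 103 - 10 = 93 and Qs = 6·10 - 2 = 58.
Only 58 units reach the market. On the demand curve, the marginal buyer's willingness to pay at Q = 58 is (103 - 58) = 45.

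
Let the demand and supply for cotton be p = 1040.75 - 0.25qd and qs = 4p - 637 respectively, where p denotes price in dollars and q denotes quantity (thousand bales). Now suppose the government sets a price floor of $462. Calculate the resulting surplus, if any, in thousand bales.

0

Rearranging demand gives qd = 4163 - 4p. Setting quantity demanded equal to quantity supplied, 4163 - 4p = 4p - 637, gives p* = 600 and q* = 1763.
Since 462 is below p* = 600, the floor does not bind and the free-market outcome prevails.
Since the control does not bind, there is no surplus.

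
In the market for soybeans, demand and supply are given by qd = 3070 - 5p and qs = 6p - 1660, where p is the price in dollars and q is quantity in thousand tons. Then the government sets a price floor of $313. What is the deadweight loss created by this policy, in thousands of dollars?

Without the control the market clears where 3070 - 5p = 6p - 1660, i.e. p* = 430 and q* = 920.
The floor of 313 is below the equilibrium price 430, so it is not binding; the market clears at p* = 430, q* = 920.
Since the control does not bind, no trades are prevented and deadweight loss is zero.

0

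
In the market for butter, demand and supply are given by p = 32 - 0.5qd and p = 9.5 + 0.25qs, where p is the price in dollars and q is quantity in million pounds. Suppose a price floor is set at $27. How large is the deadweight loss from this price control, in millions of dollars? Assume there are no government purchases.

Rearranging demand gives qd = 64 - 2p; rearranging supply gives qs = 4p - 38. Setting quantity demanded equal to quantity supplied, 64 - 2p = 4p - 38, gives p* = 17 and q* = 30.
Because the floor (27) lies above the market-clearing price, it is binding.
At p = 27: qd = 64 - 2·27 = 10 and qs = 4·27 - 38 = 70.
Quantity traded falls to 10. At q = 10 the demand price is (64 - 10)/2 = 27 and the supply price is (38 + 10)/4 = 12.
Deadweight loss = ½ · (27 - 12) · (30 - 10) = ½ · 15 · 20 = 150.

150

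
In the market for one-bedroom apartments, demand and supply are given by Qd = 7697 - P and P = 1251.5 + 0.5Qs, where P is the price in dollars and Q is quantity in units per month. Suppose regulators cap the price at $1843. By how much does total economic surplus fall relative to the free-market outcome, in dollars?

Rearranging supply gives Qs = 2P - 2503. Setting quantity demanded equal to quantity supplied, 7697 - P = 2P - 2503, gives P* = 3400 and Q* = 4297.
The ceiling of 1843 is below the equilibrium price 3400, so it binds.
At P = 1843: Qd = 7697 - 1843 = 5854 and Qs = 2·1843 - 2503 = 1183.
Quantity traded falls to 1183. At Q = 1183 the demand price is 7697 - 1183 = 6514 and the supply price is (2503 + 1183)/2 = 1843.
Deadweight loss = ½ · (6514 - 1843) · (4297 - 1183) = ½ · 4671 · 3114 = 7272747.

7272747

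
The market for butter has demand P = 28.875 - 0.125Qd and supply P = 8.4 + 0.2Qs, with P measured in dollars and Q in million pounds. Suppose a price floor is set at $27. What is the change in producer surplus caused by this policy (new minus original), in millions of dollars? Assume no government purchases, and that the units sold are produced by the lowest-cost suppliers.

Rearranging demand gives Qd = 231 - 8P; rearranging supply gives Qs = 5P - 42. In a free market, 231 - 8P = 5P - 42 gives the equilibrium P* = 21, Q* = 63.
Because the floor (27) lies above the market-clearing price, it is binding.
At P = 27: Qd = 231 - 8·27 = 15 and Qs = 5·27 - 42 = 93.
Producer surplus without the control is ½ · (21 - 8.4) · 63 = 396.9.
With the floor, 15 units are sold at 27. The supply price at Q = 15 is 11.4, so PS = ½ · [(27 - 8.4) + (27 - 11.4)] · 15 = 256.5.
Change in producer surplus = 256.5 - 396.9 = -140.4.

-140.4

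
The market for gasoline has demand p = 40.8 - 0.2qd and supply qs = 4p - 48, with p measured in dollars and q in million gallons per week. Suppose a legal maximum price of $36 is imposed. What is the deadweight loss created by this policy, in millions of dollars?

0

Rearranging demand gives qd = 204 - 5p. Without the control the market clears where 204 - 5p = 4p - 48, i.e. p* = 28 and q* = 64.
Since 36 is above p* = 28, the ceiling does not bind and the free-market outcome prevails.
Since the control does not bind, no trades are prevented and deadweight loss is zero.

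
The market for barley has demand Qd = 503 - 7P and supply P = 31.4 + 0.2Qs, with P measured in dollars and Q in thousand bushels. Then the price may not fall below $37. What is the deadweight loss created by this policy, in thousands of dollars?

Rearranging supply gives Qs = 5P - 157. Setting quantity demanded equal to quantity supplied, 503 - 7P = 5P - 157, gives P* = 55 and Q* = 118.
Since 37 is below P* = 55, the floor does not bind and the free-market outcome prevails.
Since the control does not bind, no trades are prevented and deadweight loss is zero.

0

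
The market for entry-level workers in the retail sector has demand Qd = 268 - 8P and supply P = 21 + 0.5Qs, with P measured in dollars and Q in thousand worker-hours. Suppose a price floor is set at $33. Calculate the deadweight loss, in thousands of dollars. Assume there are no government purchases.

Rearranging supply gives Qs = 2P - 42. Equilibrium: 268 - 8P = 2P - 42, so 310 = 10P and P* = 31, Q* = 20.
Since 33 > 31, the floor is binding.
At P = 33: Qd = 268 - 8·33 = 4 and Qs = 2·33 - 42 = 24.
Quantity traded falls to 4. At Q = 4 the demand price is (268 - 4)/8 = 33 and the supply price is (42 + 4)/2 = 23.
Deadweight loss = ½ · (33 - 23) · (20 - 4) = ½ · 10 · 16 = 80.

80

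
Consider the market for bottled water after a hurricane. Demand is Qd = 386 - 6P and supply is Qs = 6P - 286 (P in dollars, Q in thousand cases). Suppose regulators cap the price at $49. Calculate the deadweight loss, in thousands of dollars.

Without the control the market clears where 386 - 6P = 6P - 286, i.e. P* = 56 and Q* = 50.
Because the ceiling (49) lies below the market-clearing price, it is binding.
At P = 49: Qd = 386 - 6·49 = 92 and Qs = 6·49 - 286 = 8.
Quantity traded falls to 8. At Q = 8 the demand price is (386 - 8)/6 = 63 and the supply price is (286 + 8)/6 = 49.
Deadweight loss = ½ · (63 - 49) · (50 - 8) = ½ · 14 · 42 = 294.

294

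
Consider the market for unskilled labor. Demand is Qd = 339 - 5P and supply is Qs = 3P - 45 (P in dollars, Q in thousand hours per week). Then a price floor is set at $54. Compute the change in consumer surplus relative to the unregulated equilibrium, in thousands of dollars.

Setting quantity demanded equal to quantity supplied, 339 - 5P = 3P - 45, gives P* = 48 and Q* = 99.
The floor of 54 is above the equilibrium price 48, so it binds.
At P = 54: Qd = 339 - 5·54 = 69 and Qs = 3·54 - 45 = 117.
Consumer surplus without the control is ½ · (67.8 - 48) · 99 = 980.1.
With the floor, consumers buy 69 units at 54, so CS = ½ · (67.8 - 54) · 69 = 476.1.
Change in consumer surplus = 476.1 - 980.1 = -504.

-504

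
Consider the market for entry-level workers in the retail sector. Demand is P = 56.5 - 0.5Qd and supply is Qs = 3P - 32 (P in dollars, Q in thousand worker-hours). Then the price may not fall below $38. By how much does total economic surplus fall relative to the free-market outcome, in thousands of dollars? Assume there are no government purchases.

135

Rearranging demand gives Qd = 113 - 2P. Setting quantity demanded equal to quantity supplied, 113 - 2P = 3P - 32, gives P* = 29 and Q* = 55.
Because the floor (38) lies above the market-clearing price, it is binding.
At P = 38: Qd = 113 - 2·38 = 37 and Qs = 3·38 - 32 = 82.
Quantity traded falls to 37. At Q = 37 the demand price is (113 - 37)/2 = 38 and the supply price is (32 + 37)/3 = 23.
Deadweight loss = ½ · (38 - 23) · (55 - 37) = ½ · 15 · 18 = 135.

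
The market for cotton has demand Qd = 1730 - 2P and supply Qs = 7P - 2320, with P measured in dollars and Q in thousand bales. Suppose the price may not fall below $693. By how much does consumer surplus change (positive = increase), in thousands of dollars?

Equilibrium: 1730 - 2P = 7P - 2320, so 4050 = 9P and P* = 450, Q* = 830.
Because the floor (693) lies above the market-clearing price, it is binding.
At P = 693: Qd = 1730 - 2·693 = 344 and Qs = 7·693 - 2320 = 2531.
Consumer surplus without the control is ½ · (865 - 450) · 830 = 172225.
With the floor, consumers buy 344 units at 693, so CS = ½ · (865 - 693) · 344 = 29584.
Change in consumer surplus = 29584 - 172225 = -142641.

-142641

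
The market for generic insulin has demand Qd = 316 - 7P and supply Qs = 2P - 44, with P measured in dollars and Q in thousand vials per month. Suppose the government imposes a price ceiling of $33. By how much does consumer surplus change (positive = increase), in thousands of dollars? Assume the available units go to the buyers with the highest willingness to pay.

Setting quantity demanded equal to quantity supplied, 316 - 7P = 2P - 44, gives P* = 40 and Q* = 36.
Because the ceiling (33) lies below the market-clearing price, it is binding.
At P = 33: Qd = 316 - 7·33 = 85 and Qs = 2·33 - 44 = 22.
Consumer surplus without the control is ½ · (316/7 - 40) · 36 = 648/7.
With the ceiling, 22 units are sold at 33 (assume they go to the highest-value buyers). The demand price at Q = 22 is 42, so CS = ½ · [(316/7 - 33) + (42 - 33)] · 22 = 1628/7.
Change in consumer surplus = 1628/7 - 648/7 = 140.

140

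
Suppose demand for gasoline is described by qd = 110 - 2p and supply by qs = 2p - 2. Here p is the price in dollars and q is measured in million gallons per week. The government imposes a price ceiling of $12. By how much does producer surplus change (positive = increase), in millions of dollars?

-608

In a free market, 110 - 2p = 2p - 2 gives the equilibrium p* = 28, q* = 54.
The ceiling of 12 is below the equilibrium price 28, so it binds.
At p = 12: qd = 110 - 2·12 = 86 and qs = 2·12 - 2 = 22.
Producer surplus without the control is ½ · (28 - 1) · 54 = 729.
With the ceiling, producers sell 22 units at 12, so PS = ½ · (12 - 1) · 22 = 121.
Change in producer surplus = 121 - 729 = -608.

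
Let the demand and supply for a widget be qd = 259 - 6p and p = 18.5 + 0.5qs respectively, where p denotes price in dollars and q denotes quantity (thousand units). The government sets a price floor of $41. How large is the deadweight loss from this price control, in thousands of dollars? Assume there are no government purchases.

Rearranging supply gives qs = 2p - 37. In a free market, 259 - 6p = 2p - 37 gives the equilibrium p* = 37, q* = 37.
Because the floor (41) lies above the market-clearing price, it is binding.
At p = 41: qd = 259 - 6·41 = 13 and qs = 2·41 - 37 = 45.
Quantity traded falls to 13. At q = 13 the demand price is (259 - 13)/6 = 41 and the supply price is (37 + 13)/2 = 25.
Deadweight loss = ½ · (41 - 25) · (37 - 13) = ½ · 16 · 24 = 192.

192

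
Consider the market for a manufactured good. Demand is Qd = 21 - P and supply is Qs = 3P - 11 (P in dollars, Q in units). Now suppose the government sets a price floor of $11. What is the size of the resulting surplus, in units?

12

In a free market, 21 - P = 3P - 11 gives the equilibrium P* = 8, Q* = 13.
Because the floor (11) lies above the market-clearing price, it is binding.
At P = 11: Qd = 21 - 11 = 10 and Qs = 3·11 - 11 = 22.
Surplus = Qs - Qd = 22 - 10 = 12.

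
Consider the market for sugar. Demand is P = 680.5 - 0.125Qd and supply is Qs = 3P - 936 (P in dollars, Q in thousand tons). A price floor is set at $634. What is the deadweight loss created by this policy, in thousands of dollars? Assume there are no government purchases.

Rearranging demand gives Qd = 5444 - 8P. Without the control the market clears where 5444 - 8P = 3P - 936, i.e. P* = 580 and Q* = 804.
Since 634 > 580, the floor is binding.
At P = 634: Qd = 5444 - 8·634 = 372 and Qs = 3·634 - 936 = 966.
Quantity traded falls to 372. At Q = 372 the demand price is (5444 - 372)/8 = 634 and the supply price is (936 + 372)/3 = 436.
Deadweight loss = ½ · (634 - 436) · (804 - 372) = ½ · 198 · 432 = 42768.

42768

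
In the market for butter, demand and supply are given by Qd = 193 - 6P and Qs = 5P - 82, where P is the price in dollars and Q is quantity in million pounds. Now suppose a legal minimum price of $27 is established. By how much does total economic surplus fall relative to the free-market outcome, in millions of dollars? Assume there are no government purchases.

26.4

Equilibrium: 193 - 6P = 5P - 82, so 275 = 11P and P* = 25, Q* = 43.
Because the floor (27) lies above the market-clearing price, it is binding.
At P = 27: Qd = 193 - 6·27 = 31 and Qs = 5·27 - 82 = 53.
Quantity traded falls to 31. At Q = 31 the demand price is (193 - 31)/6 = 27 and the supply price is (82 + 31)/5 = 22.6.
Deadweight loss = ½ · (27 - 22.6) · (43 - 31) = ½ · 4.4 · 12 = 26.4.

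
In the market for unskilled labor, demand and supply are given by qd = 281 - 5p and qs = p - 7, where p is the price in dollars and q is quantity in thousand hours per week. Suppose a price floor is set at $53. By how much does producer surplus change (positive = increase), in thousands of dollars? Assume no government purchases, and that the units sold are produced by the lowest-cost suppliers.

-232.5

Without the control the market clears where 281 - 5p = p - 7, i.e. p* = 48 and q* = 41.
Because the floor (53) lies above the market-clearing price, it is binding.
At p = 53: qd = 281 - 5·53 = 16 and qs = 53 - 7 = 46.
Producer surplus without the control is ½ · (48 - 7) · 41 = 840.5.
With the floor, 16 units are sold at 53. The supply price at q = 16 is 23, so PS = ½ · [(53 - 7) + (53 - 23)] · 16 = 608.
Change in producer surplus = 608 - 840.5 = -232.5.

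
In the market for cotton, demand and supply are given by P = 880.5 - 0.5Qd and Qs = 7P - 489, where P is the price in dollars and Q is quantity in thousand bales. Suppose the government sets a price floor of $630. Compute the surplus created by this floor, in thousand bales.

3420

Rearranging demand gives Qd = 1761 - 2P. Setting quantity demanded equal to quantity supplied, 1761 - 2P = 7P - 489, gives P* = 250 and Q* = 1261.
Since 630 > 250, the floor is binding.
At P = 630: Qd = 1761 - 2·630 = 501 and Qs = 7·630 - 489 = 3921.
Surplus = Qs - Qd = 3921 - 501 = 3420.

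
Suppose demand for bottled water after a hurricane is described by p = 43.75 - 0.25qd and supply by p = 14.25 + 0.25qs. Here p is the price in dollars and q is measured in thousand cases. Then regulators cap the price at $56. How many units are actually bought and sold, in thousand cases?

Rearranging demand gives qd = 175 - 4p; rearranging supply gives qs = 4p - 57. Equilibrium: 175 - 4p = 4p - 57, so 232 = 8p and p* = 29, q* = 59.
The ceiling of 56 is above the equilibrium price 29, so it is not binding; the market clears at p* = 29, q* = 59.

59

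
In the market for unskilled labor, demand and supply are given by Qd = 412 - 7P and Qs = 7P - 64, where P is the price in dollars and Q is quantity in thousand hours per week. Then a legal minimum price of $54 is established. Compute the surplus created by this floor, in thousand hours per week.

280

Equilibrium: 412 - 7P = 7P - 64, so 476 = 14P and P* = 34, Q* = 174.
The floor of 54 is above the equilibrium price 34, so it binds.
At P = 54: Qd = 412 - 7·54 = 34 and Qs = 7·54 - 64 = 314.
Surplus = Qs - Qd = 314 - 34 = 280.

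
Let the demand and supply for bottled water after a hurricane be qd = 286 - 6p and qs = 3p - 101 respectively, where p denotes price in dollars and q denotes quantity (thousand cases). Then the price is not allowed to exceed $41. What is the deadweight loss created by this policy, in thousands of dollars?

Setting quantity demanded equal to quantity supplied, 286 - 6p = 3p - 101, gives p* = 43 and q* = 28.
Since 41 < 43, the ceiling is binding.
At p = 41: qd = 286 - 6·41 = 40 and qs = 3·41 - 101 = 22.
Quantity traded falls to 22. At q = 22 the demand price is (286 - 22)/6 = 44 and the supply price is (101 + 22)/3 = 41.
Deadweight loss = ½ · (44 - 41) · (28 - 22) = ½ · 3 · 6 = 9.

9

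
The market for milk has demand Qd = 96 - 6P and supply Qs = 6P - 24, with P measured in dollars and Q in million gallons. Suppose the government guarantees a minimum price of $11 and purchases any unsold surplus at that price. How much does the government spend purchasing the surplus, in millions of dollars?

Setting quantity demanded equal to quantity supplied, 96 - 6P = 6P - 24, gives P* = 10 and Q* = 36.
Since 11 > 10, the floor is binding.
At P = 11: Qd = 96 - 6·11 = 30 and Qs = 6·11 - 24 = 42.
Surplus = Qs - Qd = 12.
Government expenditure = surplus × support price = 12 × 11 = 132.

132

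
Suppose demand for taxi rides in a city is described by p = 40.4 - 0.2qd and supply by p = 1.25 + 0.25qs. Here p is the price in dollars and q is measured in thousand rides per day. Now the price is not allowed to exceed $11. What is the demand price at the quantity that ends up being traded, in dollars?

32.6

Rearranging demand gives qd = 202 - 5p; rearranging supply gives qs = 4p - 5. In a free market, 202 - 5p = 4p - 5 gives the equilibrium p* = 23, q* = 87.
Because the ceiling (11) lies below the market-clearing price, it is binding.
At p = 11: qd = 202 - 5·11 = 147 and qs = 4·11 - 5 = 39.
Only 39 units reach the market. On the demand curve, the marginal buyer's willingness to pay at q = 39 is (202 - 39)/5 = 32.6.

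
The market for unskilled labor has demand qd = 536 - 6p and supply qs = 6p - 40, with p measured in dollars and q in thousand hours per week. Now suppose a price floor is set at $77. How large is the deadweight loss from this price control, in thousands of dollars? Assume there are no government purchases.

5046

Setting quantity demanded equal to quantity supplied, 536 - 6p = 6p - 40, gives p* = 48 and q* = 248.
The floor of 77 is above the equilibrium price 48, so it binds.
At p = 77: qd = 536 - 6·77 = 74 and qs = 6·77 - 40 = 422.
Quantity traded falls to 74. At q = 74 the demand price is (536 - 74)/6 = 77 and the supply price is (40 + 74)/6 = 19.
Deadweight loss = ½ · (77 - 19) · (248 - 74) = ½ · 58 · 174 = 5046.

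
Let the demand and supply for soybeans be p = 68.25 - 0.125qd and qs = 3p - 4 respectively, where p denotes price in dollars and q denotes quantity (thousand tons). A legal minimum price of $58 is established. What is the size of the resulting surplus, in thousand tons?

Rearranging demand gives qd = 546 - 8p. Without the control the market clears where 546 - 8p = 3p - 4, i.e. p* = 50 and q* = 146.
Because the floor (58) lies above the market-clearing price, it is binding.
At p = 58: qd = 546 - 8·58 = 82 and qs = 3·58 - 4 = 170.
Surplus = qs - qd = 170 - 82 = 88.

88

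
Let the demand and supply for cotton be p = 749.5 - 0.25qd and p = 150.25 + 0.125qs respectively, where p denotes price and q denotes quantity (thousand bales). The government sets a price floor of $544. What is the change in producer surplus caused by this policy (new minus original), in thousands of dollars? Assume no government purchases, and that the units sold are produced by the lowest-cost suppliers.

Rearranging demand gives qd = 2998 - 4p; rearranging supply gives qs = 8p - 1202. Setting quantity demanded equal to quantity supplied, 2998 - 4p = 8p - 1202, gives p* = 350 and q* = 1598.
Since 544 > 350, the floor is binding.
At p = 544: qd = 2998 - 4·544 = 822 and qs = 8·544 - 1202 = 3150.
Producer surplus without the control is ½ · (350 - 150.25) · 1598 = 159600.25.
With the floor, 822 units are sold at 544. The supply price at q = 822 is 253, so PS = ½ · [(544 - 150.25) + (544 - 253)] · 822 = 281432.25.
Change in producer surplus = 281432.25 - 159600.25 = 121832.

121832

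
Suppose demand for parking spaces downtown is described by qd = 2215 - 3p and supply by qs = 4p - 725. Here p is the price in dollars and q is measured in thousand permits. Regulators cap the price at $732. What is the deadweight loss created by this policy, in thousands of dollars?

0

Setting quantity demanded equal to quantity supplied, 2215 - 3p = 4p - 725, gives p* = 420 and q* = 955.
The ceiling of 732 is above the equilibrium price 420, so it is not binding; the market clears at p* = 420, q* = 955.
Since the control does not bind, no trades are prevented and deadweight loss is zero.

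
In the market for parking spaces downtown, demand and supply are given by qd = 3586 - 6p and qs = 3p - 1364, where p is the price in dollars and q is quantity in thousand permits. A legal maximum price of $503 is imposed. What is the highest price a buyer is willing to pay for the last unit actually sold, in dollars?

Without the control the market clears where 3586 - 6p = 3p - 1364, i.e. p* = 550 and q* = 286.
Since 503 < 550, the ceiling is binding.
At p = 503: qd = 3586 - 6·503 = 568 and qs = 3·503 - 1364 = 145.
Only 145 units reach the market. On the demand curve, the marginal buyer's willingness to pay at q = 145 is (3586 - 145)/6 = 573.5.

573.5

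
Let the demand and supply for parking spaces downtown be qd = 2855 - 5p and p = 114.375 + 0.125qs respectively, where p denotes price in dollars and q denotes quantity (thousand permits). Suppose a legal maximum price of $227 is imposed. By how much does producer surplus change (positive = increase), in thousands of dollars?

Rearranging supply gives qs = 8p - 915. Without the control the market clears where 2855 - 5p = 8p - 915, i.e. p* = 290 and q* = 1405.
Because the ceiling (227) lies below the market-clearing price, it is binding.
At p = 227: qd = 2855 - 5·227 = 1720 and qs = 8·227 - 915 = 901.
Producer surplus without the control is ½ · (290 - 114.375) · 1405 = 123376.5625.
With the ceiling, producers sell 901 units at 227, so PS = ½ · (227 - 114.375) · 901 = 50737.5625.
Change in producer surplus = 50737.5625 - 123376.5625 = -72639.

-72639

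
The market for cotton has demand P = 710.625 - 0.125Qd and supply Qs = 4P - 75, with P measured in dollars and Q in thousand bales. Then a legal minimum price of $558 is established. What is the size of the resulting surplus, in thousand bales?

936

Rearranging demand gives Qd = 5685 - 8P. Equilibrium: 5685 - 8P = 4P - 75, so 5760 = 12P and P* = 480, Q* = 1845.
Since 558 > 480, the floor is binding.
At P = 558: Qd = 5685 - 8·558 = 1221 and Qs = 4·558 - 75 = 2157.
Surplus = Qs - Qd = 2157 - 1221 = 936.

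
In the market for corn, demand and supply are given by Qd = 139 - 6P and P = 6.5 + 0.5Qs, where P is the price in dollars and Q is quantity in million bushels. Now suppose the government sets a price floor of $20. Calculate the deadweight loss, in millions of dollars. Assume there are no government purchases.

Rearranging supply gives Qs = 2P - 13. Setting quantity demanded equal to quantity supplied, 139 - 6P = 2P - 13, gives P* = 19 and Q* = 25.
The floor of 20 is above the equilibrium price 19, so it binds.
At P = 20: Qd = 139 - 6·20 = 19 and Qs = 2·20 - 13 = 27.
Quantity traded falls to 19. At Q = 19 the demand price is (139 - 19)/6 = 20 and the supply price is (13 + 19)/2 = 16.
Deadweight loss = ½ · (20 - 16) · (25 - 19) = ½ · 4 · 6 = 12.

12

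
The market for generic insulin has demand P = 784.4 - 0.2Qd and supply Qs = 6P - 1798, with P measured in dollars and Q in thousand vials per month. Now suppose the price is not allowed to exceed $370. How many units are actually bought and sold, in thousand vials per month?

422

Rearranging demand gives Qd = 3922 - 5P. In a free market, 3922 - 5P = 6P - 1798 gives the equilibrium P* = 520, Q* = 1322.
The ceiling of 370 is below the equilibrium price 520, so it binds.
At P = 370: Qd = 3922 - 5·370 = 2072 and Qs = 6·370 - 1798 = 422.
The quantity actually transacted is the short side, supply: 422.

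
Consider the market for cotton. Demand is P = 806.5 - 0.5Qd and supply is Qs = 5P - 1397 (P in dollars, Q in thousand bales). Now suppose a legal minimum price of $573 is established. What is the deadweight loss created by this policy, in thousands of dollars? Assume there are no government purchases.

Rearranging demand gives Qd = 1613 - 2P. Equilibrium: 1613 - 2P = 5P - 1397, so 3010 = 7P and P* = 430, Q* = 753.
The floor of 573 is above the equilibrium price 430, so it binds.
At P = 573: Qd = 1613 - 2·573 = 467 and Qs = 5·573 - 1397 = 1468.
Quantity traded falls to 467. At Q = 467 the demand price is (1613 - 467)/2 = 573 and the supply price is (1397 + 467)/5 = 372.8.
Deadweight loss = ½ · (573 - 372.8) · (753 - 467) = ½ · 200.2 · 286 = 28628.6.

28628.6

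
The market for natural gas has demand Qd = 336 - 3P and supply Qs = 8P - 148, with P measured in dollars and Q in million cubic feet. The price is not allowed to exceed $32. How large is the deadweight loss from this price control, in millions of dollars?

2112

Without the control the market clears where 336 - 3P = 8P - 148, i.e. P* = 44 and Q* = 204.
The ceiling of 32 is below the equilibrium price 44, so it binds.
At P = 32: Qd = 336 - 3·32 = 240 and Qs = 8·32 - 148 = 108.
Quantity traded falls to 108. At Q = 108 the demand price is (336 - 108)/3 = 76 and the supply price is (148 + 108)/8 = 32.
Deadweight loss = ½ · (76 - 32) · (204 - 108) = ½ · 44 · 96 = 2112.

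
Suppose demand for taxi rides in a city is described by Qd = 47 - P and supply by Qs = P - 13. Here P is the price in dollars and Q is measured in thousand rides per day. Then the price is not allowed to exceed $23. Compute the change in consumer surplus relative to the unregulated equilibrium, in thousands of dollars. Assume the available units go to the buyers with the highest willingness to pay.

Setting quantity demanded equal to quantity supplied, 47 - P = P - 13, gives P* = 30 and Q* = 17.
Because the ceiling (23) lies below the market-clearing price, it is binding.
At P = 23: Qd = 47 - 23 = 24 and Qs = 23 - 13 = 10.
Consumer surplus without the control is ½ · (47 - 30) · 17 = 144.5.
With the ceiling, 10 units are sold at 23 (assume they go to the highest-value buyers). The demand price at Q = 10 is 37, so CS = ½ · [(47 - 23) + (37 - 23)] · 10 = 190.
Change in consumer surplus = 190 - 144.5 = 45.5.

45.5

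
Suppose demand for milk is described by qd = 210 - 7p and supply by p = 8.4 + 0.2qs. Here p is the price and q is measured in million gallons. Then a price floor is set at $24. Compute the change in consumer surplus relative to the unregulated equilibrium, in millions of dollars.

-157.5

Rearranging supply gives qs = 5p - 42. Equilibrium: 210 - 7p = 5p - 42, so 252 = 12p and p* = 21, q* = 63.
Because the floor (24) lies above the market-clearing price, it is binding.
At p = 24: qd = 210 - 7·24 = 42 and qs = 5·24 - 42 = 78.
Consumer surplus without the control is ½ · (30 - 21) · 63 = 283.5.
With the floor, consumers buy 42 units at 24, so CS = ½ · (30 - 24) · 42 = 126.
Change in consumer surplus = 126 - 283.5 = -157.5.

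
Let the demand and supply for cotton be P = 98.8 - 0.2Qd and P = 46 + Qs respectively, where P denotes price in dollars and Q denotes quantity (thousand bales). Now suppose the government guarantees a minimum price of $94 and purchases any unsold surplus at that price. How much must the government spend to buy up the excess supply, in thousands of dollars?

2256

Rearranging demand gives Qd = 494 - 5P; rearranging supply gives Qs = P - 46. Without the control the market clears where 494 - 5P = P - 46, i.e. P* = 90 and Q* = 44.
Since 94 > 90, the floor is binding.
At P = 94: Qd = 494 - 5·94 = 24 and Qs = 94 - 46 = 48.
Surplus = Qs - Qd = 24.
Government expenditure = surplus × support price = 24 × 94 = 2256.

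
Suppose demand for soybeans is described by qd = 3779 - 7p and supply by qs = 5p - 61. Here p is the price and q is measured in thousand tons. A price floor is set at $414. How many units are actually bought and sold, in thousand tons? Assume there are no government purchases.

881

Without the control the market clears where 3779 - 7p = 5p - 61, i.e. p* = 320 and q* = 1539.
The floor of 414 is above the equilibrium price 320, so it binds.
At p = 414: qd = 3779 - 7·414 = 881 and qs = 5·414 - 61 = 2009.
The quantity actually transacted is the short side, demand: 881.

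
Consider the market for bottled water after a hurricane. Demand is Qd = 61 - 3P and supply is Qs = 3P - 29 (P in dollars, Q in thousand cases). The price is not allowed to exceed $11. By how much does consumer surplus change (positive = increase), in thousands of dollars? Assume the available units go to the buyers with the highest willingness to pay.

-8

Equilibrium: 61 - 3P = 3P - 29, so 90 = 6P and P* = 15, Q* = 16.
Since 11 < 15, the ceiling is binding.
At P = 11: Qd = 61 - 3·11 = 28 and Qs = 3·11 - 29 = 4.
Consumer surplus without the control is ½ · (61/3 - 15) · 16 = 128/3.
With the ceiling, 4 units are sold at 11 (assume they go to the highest-value buyers). The demand price at Q = 4 is 19, so CS = ½ · [(61/3 - 11) + (19 - 11)] · 4 = 104/3.
Change in consumer surplus = 104/3 - 128/3 = -8.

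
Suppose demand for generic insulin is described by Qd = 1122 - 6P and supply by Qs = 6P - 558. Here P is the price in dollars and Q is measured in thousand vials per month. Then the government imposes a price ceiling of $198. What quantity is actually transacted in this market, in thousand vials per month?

282

Equilibrium: 1122 - 6P = 6P - 558, so 1680 = 12P and P* = 140, Q* = 282.
The ceiling of 198 is above the equilibrium price 140, so it is not binding; the market clears at P* = 140, Q* = 282.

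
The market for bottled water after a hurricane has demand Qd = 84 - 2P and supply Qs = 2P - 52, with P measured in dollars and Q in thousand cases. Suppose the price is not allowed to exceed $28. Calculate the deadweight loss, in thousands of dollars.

72

In a free market, 84 - 2P = 2P - 52 gives the equilibrium P* = 34, Q* = 16.
Since 28 < 34, the ceiling is binding.
At P = 28: Qd = 84 - 2·28 = 28 and Qs = 2·28 - 52 = 4.
Quantity traded falls to 4. At Q = 4 the demand price is (84 - 4)/2 = 40 and the supply price is (52 + 4)/2 = 28.
Deadweight loss = ½ · (40 - 28) · (16 - 4) = ½ · 12 · 12 = 72.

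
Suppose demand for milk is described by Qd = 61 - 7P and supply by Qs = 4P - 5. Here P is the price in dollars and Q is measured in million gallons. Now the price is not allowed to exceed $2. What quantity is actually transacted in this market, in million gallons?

Setting quantity demanded equal to quantity supplied, 61 - 7P = 4P - 5, gives P* = 6 and Q* = 19.
Because the ceiling (2) lies below the market-clearing price, it is binding.
At P = 2: Qd = 61 - 7·2 = 47 and Qs = 4·2 - 5 = 3.
The quantity actually transacted is the short side, supply: 3.

3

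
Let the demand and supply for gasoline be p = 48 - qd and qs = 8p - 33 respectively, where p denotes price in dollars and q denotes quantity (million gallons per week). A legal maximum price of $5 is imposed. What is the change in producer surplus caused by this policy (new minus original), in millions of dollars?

-92

Rearranging demand gives qd = 48 - p. Equilibrium: 48 - p = 8p - 33, so 81 = 9p and p* = 9, q* = 39.
Because the ceiling (5) lies below the market-clearing price, it is binding.
At p = 5: qd = 48 - 5 = 43 and qs = 8·5 - 33 = 7.
Producer surplus without the control is ½ · (9 - 4.125) · 39 = 95.0625.
With the ceiling, producers sell 7 units at 5, so PS = ½ · (5 - 4.125) · 7 = 3.0625.
Change in producer surplus = 3.0625 - 95.0625 = -92.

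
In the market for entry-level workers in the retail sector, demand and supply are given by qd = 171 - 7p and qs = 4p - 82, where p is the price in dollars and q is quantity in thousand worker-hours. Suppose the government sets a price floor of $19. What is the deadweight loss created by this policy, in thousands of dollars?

Without the control the market clears where 171 - 7p = 4p - 82, i.e. p* = 23 and q* = 10.
Since 19 is below p* = 23, the floor does not bind and the free-market outcome prevails.
Since the control does not bind, no trades are prevented and deadweight loss is zero.

0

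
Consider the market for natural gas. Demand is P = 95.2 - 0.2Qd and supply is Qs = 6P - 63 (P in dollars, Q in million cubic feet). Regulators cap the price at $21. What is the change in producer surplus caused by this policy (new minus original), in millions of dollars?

-4116

Rearranging demand gives Qd = 476 - 5P. Without the control the market clears where 476 - 5P = 6P - 63, i.e. P* = 49 and Q* = 231.
Since 21 < 49, the ceiling is binding.
At P = 21: Qd = 476 - 5·21 = 371 and Qs = 6·21 - 63 = 63.
Producer surplus without the control is ½ · (49 - 10.5) · 231 = 4446.75.
With the ceiling, producers sell 63 units at 21, so PS = ½ · (21 - 10.5) · 63 = 330.75.
Change in producer surplus = 330.75 - 4446.75 = -4116.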